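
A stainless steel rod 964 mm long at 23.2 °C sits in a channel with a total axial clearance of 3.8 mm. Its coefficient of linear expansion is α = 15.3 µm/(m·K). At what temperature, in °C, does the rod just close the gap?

281 °C

α·L₀·ΔT = 3.8 mm ⇒ ΔT = 3.8 / (15.3×10⁻⁶ × 964.0) = 257.6 K.
T = 23.2 + 257.6 = 280.8 °C.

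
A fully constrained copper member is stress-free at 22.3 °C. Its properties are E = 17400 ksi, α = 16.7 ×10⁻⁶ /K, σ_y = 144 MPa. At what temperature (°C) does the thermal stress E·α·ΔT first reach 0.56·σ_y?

E = 17400 ksi = 120.0 GPa.
E·α·ΔT = 80.64 MPa ⇒ ΔT = 80.64 / (120.0×10³ × 16.7×10⁻⁶) = 40.25 K.
T = 22.3 + 40.25 = 62.55 °C.

62.5 °C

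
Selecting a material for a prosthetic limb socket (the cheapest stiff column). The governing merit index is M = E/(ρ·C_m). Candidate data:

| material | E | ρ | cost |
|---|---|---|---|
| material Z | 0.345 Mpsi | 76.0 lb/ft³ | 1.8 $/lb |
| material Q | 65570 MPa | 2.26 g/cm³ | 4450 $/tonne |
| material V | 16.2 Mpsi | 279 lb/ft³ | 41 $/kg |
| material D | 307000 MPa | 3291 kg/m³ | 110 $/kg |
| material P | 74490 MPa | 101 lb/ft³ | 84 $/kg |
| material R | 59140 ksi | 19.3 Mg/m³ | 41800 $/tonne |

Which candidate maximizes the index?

Putting every candidate on a common basis:
  material Z: E = 2.379 GPa, ρ = 1217 kg/m³, cost = 3.968 $/kg
  material Q: E = 65.57 GPa, ρ = 2260 kg/m³, cost = 4.450 $/kg
  material V: E = 111.7 GPa, ρ = 4469 kg/m³, cost = 41.00 $/kg
  material D: E = 307.0 GPa, ρ = 3291 kg/m³, cost = 110.0 $/kg
  material P: E = 74.49 GPa, ρ = 1618 kg/m³, cost = 84.00 $/kg
  material R: E = 407.8 GPa, ρ = 19300 kg/m³, cost = 41.80 $/kg
  material Q: M = 6.52 MN·m per $
  material D: M = 0.848 MN·m per $
  material V: M = 0.610 MN·m per $
  material P: M = 0.548 MN·m per $
  material R: M = 0.505 MN·m per $
  material Z: M = 0.492 MN·m per $
Highest index: material Q.

material Q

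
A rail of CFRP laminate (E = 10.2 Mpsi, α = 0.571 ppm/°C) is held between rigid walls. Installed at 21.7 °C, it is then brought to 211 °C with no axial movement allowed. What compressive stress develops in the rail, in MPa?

7.60 MPa

E = 10.2 Mpsi = 70.33 GPa.
ΔT = 189.3 K. Constrained thermal stress σ = E·α·ΔT = 70.33×10³ MPa × 0.571×10⁻⁶ × 189.3 = 7.60 MPa (compressive).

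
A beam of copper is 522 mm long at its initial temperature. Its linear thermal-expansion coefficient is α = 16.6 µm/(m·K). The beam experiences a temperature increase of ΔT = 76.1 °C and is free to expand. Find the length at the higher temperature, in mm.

522.66 mm

ΔL = α·L₀·ΔT = 16.6×10⁻⁶ × 522 mm × 76.10 K = 0.659 mm.
L = L₀ + ΔL = 522 + 0.659 = 522.66 mm.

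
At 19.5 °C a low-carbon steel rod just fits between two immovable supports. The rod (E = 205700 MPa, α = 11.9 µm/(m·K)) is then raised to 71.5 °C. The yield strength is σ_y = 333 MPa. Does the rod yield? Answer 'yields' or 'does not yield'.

E = 205700 MPa = 205.7 GPa.
ΔT = 52.00 K. Constrained thermal stress σ = E·α·ΔT = 205.7×10³ MPa × 11.9×10⁻⁶ × 52.00 = 127 MPa (compressive).
Compare to σ_y = 333 MPa: σ < σ_y, so it does not yield.

does not yield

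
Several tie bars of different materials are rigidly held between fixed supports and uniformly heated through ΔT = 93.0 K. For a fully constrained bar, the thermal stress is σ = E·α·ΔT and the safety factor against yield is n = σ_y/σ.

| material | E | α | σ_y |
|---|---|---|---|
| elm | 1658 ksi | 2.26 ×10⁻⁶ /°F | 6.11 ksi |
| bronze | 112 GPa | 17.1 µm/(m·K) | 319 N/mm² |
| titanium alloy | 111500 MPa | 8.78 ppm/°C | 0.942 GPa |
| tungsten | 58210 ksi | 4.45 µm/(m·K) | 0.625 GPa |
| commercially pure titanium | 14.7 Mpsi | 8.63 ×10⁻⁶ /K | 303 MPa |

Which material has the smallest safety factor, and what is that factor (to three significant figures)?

bronze, n = 1.79

With everything in SI (GPa, ×10⁻⁶/K, MPa):
  elm: E = 11.43, α = 4.07, σ_y = 42.13 → σ = 4.32 MPa, n = 9.74
  bronze: E = 112.0, α = 17.1, σ_y = 319.0 → σ = 178 MPa, n = 1.79
  titanium alloy: E = 111.5, α = 8.78, σ_y = 942.0 → σ = 91.0 MPa, n = 10.3
  tungsten: E = 401.3, α = 4.45, σ_y = 625.0 → σ = 166 MPa, n = 3.76
  commercially pure titanium: E = 101.4, α = 8.63, σ_y = 303.0 → σ = 81.3 MPa, n = 3.72
Smallest n: bronze with n = 1.79.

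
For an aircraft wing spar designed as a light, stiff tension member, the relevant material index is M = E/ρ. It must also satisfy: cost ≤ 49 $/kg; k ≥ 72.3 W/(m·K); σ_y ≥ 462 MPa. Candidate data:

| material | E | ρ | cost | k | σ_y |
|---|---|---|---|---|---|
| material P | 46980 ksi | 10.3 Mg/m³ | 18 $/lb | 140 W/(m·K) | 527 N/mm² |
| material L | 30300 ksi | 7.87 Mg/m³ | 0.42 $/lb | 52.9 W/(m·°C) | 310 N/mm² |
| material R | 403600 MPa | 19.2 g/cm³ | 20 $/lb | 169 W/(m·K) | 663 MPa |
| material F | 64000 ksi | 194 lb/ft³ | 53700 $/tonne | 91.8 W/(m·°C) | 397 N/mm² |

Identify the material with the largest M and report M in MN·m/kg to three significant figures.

material P, M = 31.4 MN·m/kg

Screen on constraints: cost ≤ 49 $/kg; k ≥ 72.3 W/(m·K); σ_y ≥ 462 MPa. Survivors: material P, material R.
In SI units:
  material P: E = 323.9 GPa, ρ = 10300 kg/m³
  material R: E = 403.6 GPa, ρ = 19200 kg/m³
  material P: M = 31.4 MN·m/kg
  material R: M = 21.0 MN·m/kg
Material P has the largest M.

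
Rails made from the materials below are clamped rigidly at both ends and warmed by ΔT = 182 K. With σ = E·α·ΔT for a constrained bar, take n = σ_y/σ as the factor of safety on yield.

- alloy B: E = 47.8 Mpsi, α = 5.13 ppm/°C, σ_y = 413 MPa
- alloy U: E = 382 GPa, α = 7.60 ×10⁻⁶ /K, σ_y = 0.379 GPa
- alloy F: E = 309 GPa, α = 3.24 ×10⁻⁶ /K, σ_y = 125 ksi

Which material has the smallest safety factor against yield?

In consistent units (E in GPa, α in ×10⁻⁶/K, σ_y in MPa):
  alloy B: E = 329.6, α = 5.13, σ_y = 413.0 → σ = 308 MPa, n = 1.34
  alloy U: E = 382.0, α = 7.60, σ_y = 379.0 → σ = 528 MPa, n = 0.717
  alloy F: E = 309.0, α = 3.24, σ_y = 861.8 → σ = 182 MPa, n = 4.73
Smallest n: alloy U with n = 0.717.

alloy U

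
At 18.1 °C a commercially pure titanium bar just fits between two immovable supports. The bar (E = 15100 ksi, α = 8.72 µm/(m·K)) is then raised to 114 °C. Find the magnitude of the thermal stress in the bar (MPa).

E = 15100 ksi = 104.1 GPa.
ΔT = 95.90 K. Constrained thermal stress σ = E·α·ΔT = 104.1×10³ MPa × 8.72×10⁻⁶ × 95.90 = 87.1 MPa (compressive).

87.1 MPa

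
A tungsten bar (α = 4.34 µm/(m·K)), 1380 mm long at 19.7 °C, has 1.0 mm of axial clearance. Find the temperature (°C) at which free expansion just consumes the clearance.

α·L₀·ΔT = 1.0 mm ⇒ ΔT = 1.0 / (4.34×10⁻⁶ × 1380.0) = 167.0 K.
T = 19.7 + 167.0 = 186.7 °C.

187 °C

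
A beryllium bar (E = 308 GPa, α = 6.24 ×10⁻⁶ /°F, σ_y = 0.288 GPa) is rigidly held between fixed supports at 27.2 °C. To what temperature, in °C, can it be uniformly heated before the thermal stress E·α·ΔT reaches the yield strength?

110 °C

α = 6.24×10⁻⁶/°F × 9/5 = 11.2×10⁻⁶/K.
σ_y = 0.288 GPa = 288.0 MPa.
E·α·ΔT = 288.0 MPa ⇒ ΔT = 288.0 / (308.0×10³ × 11.2×10⁻⁶) = 83.25 K.
T = 27.2 + 83.25 = 110.5 °C.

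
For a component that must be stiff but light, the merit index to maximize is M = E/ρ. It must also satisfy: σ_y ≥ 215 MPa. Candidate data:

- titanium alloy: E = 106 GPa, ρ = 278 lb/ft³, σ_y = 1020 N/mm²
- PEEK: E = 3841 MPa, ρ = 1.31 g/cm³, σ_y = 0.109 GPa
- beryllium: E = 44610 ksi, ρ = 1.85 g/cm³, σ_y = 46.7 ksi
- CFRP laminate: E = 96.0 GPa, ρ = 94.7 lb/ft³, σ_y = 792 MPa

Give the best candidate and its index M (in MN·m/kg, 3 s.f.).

Screen on constraints: σ_y ≥ 215 MPa. Survivors: titanium alloy, beryllium, CFRP laminate.
In SI units:
  titanium alloy: E = 106.0 GPa, ρ = 4453 kg/m³
  beryllium: E = 307.6 GPa, ρ = 1850 kg/m³
  CFRP laminate: E = 96.00 GPa, ρ = 1517 kg/m³
  beryllium: M = 166 MN·m/kg
  CFRP laminate: M = 63.3 MN·m/kg
  titanium alloy: M = 23.8 MN·m/kg
Highest index: beryllium.

beryllium, M = 166 MN·m/kg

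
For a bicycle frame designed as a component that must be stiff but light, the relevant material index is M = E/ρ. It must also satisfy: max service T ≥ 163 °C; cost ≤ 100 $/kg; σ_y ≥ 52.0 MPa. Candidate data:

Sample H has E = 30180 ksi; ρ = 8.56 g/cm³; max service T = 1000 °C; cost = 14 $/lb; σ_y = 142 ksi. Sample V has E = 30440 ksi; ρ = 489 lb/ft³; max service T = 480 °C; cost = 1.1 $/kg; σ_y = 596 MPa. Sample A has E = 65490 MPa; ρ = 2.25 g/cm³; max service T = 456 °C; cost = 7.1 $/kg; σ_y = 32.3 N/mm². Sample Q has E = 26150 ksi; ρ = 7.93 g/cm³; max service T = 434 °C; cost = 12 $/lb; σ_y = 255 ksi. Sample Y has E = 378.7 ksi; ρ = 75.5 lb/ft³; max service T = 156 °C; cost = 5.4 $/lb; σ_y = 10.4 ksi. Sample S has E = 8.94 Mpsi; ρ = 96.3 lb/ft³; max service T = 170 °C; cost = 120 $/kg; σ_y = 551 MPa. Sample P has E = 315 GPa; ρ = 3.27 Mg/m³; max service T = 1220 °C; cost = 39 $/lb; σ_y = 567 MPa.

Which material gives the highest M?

sample P

Screen on constraints: max service T ≥ 163 °C; cost ≤ 100 $/kg; σ_y ≥ 52.0 MPa. Survivors: sample H, sample V, sample Q, sample P.
Putting every candidate on a common basis:
  sample H: E = 208.1 GPa, ρ = 8560 kg/m³
  sample V: E = 209.9 GPa, ρ = 7833 kg/m³
  sample Q: E = 180.3 GPa, ρ = 7930 kg/m³
  sample P: E = 315.0 GPa, ρ = 3270 kg/m³
  sample P: M = 96.3 MN·m/kg
  sample V: M = 26.8 MN·m/kg
  sample H: M = 24.3 MN·m/kg
  sample Q: M = 22.7 MN·m/kg
Sample P ranks first.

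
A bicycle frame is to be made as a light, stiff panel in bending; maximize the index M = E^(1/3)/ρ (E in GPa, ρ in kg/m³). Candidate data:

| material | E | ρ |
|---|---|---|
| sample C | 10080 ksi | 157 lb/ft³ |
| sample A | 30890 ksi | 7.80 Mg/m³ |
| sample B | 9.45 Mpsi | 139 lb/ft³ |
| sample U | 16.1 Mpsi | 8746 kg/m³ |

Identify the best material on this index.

sample B

In SI units:
  sample C: E = 69.50 GPa, ρ = 2515 kg/m³
  sample A: E = 213.0 GPa, ρ = 7800 kg/m³
  sample B: E = 65.16 GPa, ρ = 2227 kg/m³
  sample U: E = 111.0 GPa, ρ = 8746 kg/m³
  sample B: M = 1.81×10⁻³
  sample C: M = 1.63×10⁻³
  sample A: M = 0.766×10⁻³
  sample U: M = 0.550×10⁻³
Highest index: sample B.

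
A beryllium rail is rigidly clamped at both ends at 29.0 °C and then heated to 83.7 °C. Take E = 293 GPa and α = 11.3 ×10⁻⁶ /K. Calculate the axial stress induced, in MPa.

181 MPa

ΔT = 54.70 K. Constrained thermal stress σ = E·α·ΔT = 293.0×10³ MPa × 11.3×10⁻⁶ × 54.70 = 181 MPa (compressive).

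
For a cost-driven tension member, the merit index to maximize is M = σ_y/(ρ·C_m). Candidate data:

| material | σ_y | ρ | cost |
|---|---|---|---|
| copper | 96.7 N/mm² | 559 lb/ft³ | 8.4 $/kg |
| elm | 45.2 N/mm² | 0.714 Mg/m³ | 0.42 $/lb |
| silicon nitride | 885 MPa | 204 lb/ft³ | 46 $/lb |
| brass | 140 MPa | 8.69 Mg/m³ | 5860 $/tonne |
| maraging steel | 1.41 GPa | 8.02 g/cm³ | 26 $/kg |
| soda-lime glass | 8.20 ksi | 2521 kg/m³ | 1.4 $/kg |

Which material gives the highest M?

Convert each candidate to consistent units, then evaluate M:
  copper: σ_y = 96.70 MPa, ρ = 8954 kg/m³, cost = 8.400 $/kg
  elm: σ_y = 45.20 MPa, ρ = 714.0 kg/m³, cost = 0.9259 $/kg
  silicon nitride: σ_y = 885.0 MPa, ρ = 3268 kg/m³, cost = 101.4 $/kg
  brass: σ_y = 140.0 MPa, ρ = 8690 kg/m³, cost = 5.860 $/kg
  maraging steel: σ_y = 1410 MPa, ρ = 8020 kg/m³, cost = 26.00 $/kg
  soda-lime glass: σ_y = 56.54 MPa, ρ = 2521 kg/m³, cost = 1.400 $/kg
  elm: M = 68.4 kN·m per $
  soda-lime glass: M = 16.0 kN·m per $
  maraging steel: M = 6.76 kN·m per $
  brass: M = 2.75 kN·m per $
  silicon nitride: M = 2.67 kN·m per $
  copper: M = 1.29 kN·m per $
Elm has the largest M.

elm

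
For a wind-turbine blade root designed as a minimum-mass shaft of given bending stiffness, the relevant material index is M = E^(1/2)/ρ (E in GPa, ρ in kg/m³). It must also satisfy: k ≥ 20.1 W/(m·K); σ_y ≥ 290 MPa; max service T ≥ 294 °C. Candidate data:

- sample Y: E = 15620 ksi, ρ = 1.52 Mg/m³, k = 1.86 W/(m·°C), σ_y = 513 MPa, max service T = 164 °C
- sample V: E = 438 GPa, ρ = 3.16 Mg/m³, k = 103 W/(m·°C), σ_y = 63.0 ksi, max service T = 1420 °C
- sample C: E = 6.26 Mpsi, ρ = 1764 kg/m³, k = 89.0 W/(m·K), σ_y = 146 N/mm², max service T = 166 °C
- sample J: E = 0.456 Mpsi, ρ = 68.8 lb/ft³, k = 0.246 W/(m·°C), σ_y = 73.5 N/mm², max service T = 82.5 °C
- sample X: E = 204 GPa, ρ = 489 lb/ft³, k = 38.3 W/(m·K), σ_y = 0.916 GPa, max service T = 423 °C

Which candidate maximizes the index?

sample V

Screen on constraints: k ≥ 20.1 W/(m·K); σ_y ≥ 290 MPa; max service T ≥ 294 °C. Survivors: sample V, sample X.
Normalizing units and computing the index:
  sample V: E = 438.0 GPa, ρ = 3160 kg/m³
  sample X: E = 204.0 GPa, ρ = 7833 kg/m³
  sample V: M = 6.62×10⁻³
  sample X: M = 1.82×10⁻³
Sample V ranks first.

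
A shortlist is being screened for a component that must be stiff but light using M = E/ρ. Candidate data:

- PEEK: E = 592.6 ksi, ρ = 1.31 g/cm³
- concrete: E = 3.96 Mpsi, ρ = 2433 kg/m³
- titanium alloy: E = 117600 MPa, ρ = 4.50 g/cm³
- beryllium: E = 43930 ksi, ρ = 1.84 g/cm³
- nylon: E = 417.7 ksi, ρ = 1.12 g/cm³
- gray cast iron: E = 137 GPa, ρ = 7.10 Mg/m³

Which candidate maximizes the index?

beryllium

After converting to SI:
  PEEK: E = 4.086 GPa, ρ = 1310 kg/m³
  concrete: E = 27.30 GPa, ρ = 2433 kg/m³
  titanium alloy: E = 117.6 GPa, ρ = 4500 kg/m³
  beryllium: E = 302.9 GPa, ρ = 1840 kg/m³
  nylon: E = 2.880 GPa, ρ = 1120 kg/m³
  gray cast iron: E = 137.0 GPa, ρ = 7100 kg/m³
  beryllium: M = 165 MN·m/kg
  titanium alloy: M = 26.1 MN·m/kg
  gray cast iron: M = 19.3 MN·m/kg
  concrete: M = 11.2 MN·m/kg
  PEEK: M = 3.12 MN·m/kg
  nylon: M = 2.57 MN·m/kg
Beryllium has the largest M.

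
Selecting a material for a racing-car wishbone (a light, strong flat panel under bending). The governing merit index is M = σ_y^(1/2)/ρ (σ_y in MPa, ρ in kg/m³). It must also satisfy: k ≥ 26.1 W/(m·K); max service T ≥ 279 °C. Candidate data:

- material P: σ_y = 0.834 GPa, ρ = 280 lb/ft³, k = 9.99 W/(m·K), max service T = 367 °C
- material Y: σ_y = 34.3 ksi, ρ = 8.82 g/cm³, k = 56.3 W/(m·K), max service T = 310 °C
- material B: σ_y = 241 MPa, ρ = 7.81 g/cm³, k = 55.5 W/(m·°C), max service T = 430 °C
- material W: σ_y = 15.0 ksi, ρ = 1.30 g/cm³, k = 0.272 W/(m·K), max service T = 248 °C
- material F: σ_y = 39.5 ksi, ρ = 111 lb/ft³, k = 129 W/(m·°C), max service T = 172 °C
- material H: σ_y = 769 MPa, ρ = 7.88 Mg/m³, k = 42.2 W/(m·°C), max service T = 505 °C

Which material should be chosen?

Screen on constraints: k ≥ 26.1 W/(m·K); max service T ≥ 279 °C. Survivors: material Y, material B, material H.
In SI units:
  material Y: σ_y = 236.5 MPa, ρ = 8820 kg/m³
  material B: σ_y = 241.0 MPa, ρ = 7810 kg/m³
  material H: σ_y = 769.0 MPa, ρ = 7880 kg/m³
  material H: M = 3.52×10⁻³
  material B: M = 1.99×10⁻³
  material Y: M = 1.74×10⁻³
Material H ranks first.

material H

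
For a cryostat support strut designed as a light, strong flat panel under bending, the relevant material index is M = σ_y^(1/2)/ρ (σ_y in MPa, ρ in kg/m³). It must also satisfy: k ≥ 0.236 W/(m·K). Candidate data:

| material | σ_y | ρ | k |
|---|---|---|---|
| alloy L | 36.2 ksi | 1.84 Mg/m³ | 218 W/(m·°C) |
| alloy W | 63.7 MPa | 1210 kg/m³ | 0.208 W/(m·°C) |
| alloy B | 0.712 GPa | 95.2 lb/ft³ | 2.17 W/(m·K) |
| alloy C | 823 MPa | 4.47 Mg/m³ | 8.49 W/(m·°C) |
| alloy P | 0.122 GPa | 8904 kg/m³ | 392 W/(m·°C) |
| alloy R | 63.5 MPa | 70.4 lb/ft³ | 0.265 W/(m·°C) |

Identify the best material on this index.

Screen on constraints: k ≥ 0.236 W/(m·K). Survivors: alloy L, alloy B, alloy C, alloy P, alloy R.
Normalizing units and computing the index:
  alloy L: σ_y = 249.6 MPa, ρ = 1840 kg/m³
  alloy B: σ_y = 712.0 MPa, ρ = 1525 kg/m³
  alloy C: σ_y = 823.0 MPa, ρ = 4470 kg/m³
  alloy P: σ_y = 122.0 MPa, ρ = 8904 kg/m³
  alloy R: σ_y = 63.50 MPa, ρ = 1128 kg/m³
  alloy B: M = 17.5×10⁻³
  alloy L: M = 8.59×10⁻³
  alloy R: M = 7.07×10⁻³
  alloy C: M = 6.42×10⁻³
  alloy P: M = 1.24×10⁻³
Highest index: alloy B.

alloy B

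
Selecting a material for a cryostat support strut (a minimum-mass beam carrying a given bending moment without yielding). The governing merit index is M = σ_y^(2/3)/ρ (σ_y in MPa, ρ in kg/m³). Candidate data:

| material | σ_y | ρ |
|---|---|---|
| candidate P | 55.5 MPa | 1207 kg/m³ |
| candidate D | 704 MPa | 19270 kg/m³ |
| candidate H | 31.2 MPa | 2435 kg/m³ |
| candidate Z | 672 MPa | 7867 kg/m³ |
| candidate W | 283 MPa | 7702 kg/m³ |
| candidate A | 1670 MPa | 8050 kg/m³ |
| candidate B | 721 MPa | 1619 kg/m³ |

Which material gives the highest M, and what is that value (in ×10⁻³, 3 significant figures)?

candidate B, M = 49.7×10⁻³

Per-candidate index values:
  candidate B: M = 49.7×10⁻³
  candidate A: M = 17.5×10⁻³
  candidate P: M = 12.1×10⁻³
  candidate Z: M = 9.75×10⁻³
  candidate W: M = 5.60×10⁻³
  candidate D: M = 4.11×10⁻³
  candidate H: M = 4.07×10⁻³
Highest index: candidate B.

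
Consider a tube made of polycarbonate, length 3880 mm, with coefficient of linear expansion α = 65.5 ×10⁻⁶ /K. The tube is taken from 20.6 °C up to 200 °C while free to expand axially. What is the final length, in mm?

ΔT = 200 − 20.6 = 179.4 K.
ΔL = α·L₀·ΔT = 65.5×10⁻⁶ × 3880 mm × 179.4 K = 45.6 mm.
L = L₀ + ΔL = 3880 + 45.6 = 3925.6 mm.

3925.6 mm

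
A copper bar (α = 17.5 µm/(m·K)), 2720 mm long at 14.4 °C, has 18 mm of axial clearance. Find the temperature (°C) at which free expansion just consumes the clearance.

393 °C

α·L₀·ΔT = 18.0 mm ⇒ ΔT = 18.0 / (17.5×10⁻⁶ × 2720.0) = 378.2 K.
T = 14.4 + 378.2 = 392.6 °C.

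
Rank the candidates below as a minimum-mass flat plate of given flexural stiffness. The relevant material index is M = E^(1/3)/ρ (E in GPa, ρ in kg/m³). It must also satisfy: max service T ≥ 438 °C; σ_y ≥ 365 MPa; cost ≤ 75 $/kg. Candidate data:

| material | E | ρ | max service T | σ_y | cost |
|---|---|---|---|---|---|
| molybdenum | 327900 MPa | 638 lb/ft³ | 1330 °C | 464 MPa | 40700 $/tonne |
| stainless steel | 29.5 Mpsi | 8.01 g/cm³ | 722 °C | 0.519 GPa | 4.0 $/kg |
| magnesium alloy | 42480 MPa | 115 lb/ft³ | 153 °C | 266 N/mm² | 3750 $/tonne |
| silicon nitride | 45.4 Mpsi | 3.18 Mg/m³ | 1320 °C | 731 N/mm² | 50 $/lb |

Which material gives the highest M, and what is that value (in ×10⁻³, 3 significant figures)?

Screen on constraints: max service T ≥ 438 °C; σ_y ≥ 365 MPa; cost ≤ 75 $/kg. Survivors: molybdenum, stainless steel.
Convert each candidate to consistent units, then evaluate M:
  molybdenum: E = 327.9 GPa, ρ = 10220 kg/m³
  stainless steel: E = 203.4 GPa, ρ = 8010 kg/m³
  stainless steel: M = 0.734×10⁻³
  molybdenum: M = 0.675×10⁻³
Stainless steel ranks first.

stainless steel, M = 0.734×10⁻³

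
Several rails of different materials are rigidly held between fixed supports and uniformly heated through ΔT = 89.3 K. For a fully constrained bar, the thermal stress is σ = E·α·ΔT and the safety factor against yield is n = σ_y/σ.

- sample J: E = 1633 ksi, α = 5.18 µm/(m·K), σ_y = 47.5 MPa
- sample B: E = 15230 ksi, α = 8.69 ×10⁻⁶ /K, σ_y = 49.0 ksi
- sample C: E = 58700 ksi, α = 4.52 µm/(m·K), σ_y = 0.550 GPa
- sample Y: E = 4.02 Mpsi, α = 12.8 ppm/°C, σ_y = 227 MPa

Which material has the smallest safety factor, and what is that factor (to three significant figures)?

Converting E to GPa, α to ×10⁻⁶/K, σ_y to MPa, then σ and n for each:
  sample J: E = 11.26, α = 5.18, σ_y = 47.50 → σ = 5.21 MPa, n = 9.12
  sample B: E = 105.0, α = 8.69, σ_y = 337.8 → σ = 81.5 MPa, n = 4.15
  sample C: E = 404.7, α = 4.52, σ_y = 550.0 → σ = 163 MPa, n = 3.37
  sample Y: E = 27.72, α = 12.8, σ_y = 227.0 → σ = 31.7 MPa, n = 7.17
The minimum is sample C at n = 3.37.

sample C, n = 3.37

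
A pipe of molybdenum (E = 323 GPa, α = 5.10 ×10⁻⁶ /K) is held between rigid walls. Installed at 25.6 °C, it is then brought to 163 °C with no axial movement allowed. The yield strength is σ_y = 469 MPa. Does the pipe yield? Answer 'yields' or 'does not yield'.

ΔT = 137.4 K. Constrained thermal stress σ = E·α·ΔT = 323.0×10³ MPa × 5.10×10⁻⁶ × 137.4 = 226 MPa (compressive).
Compare to σ_y = 469 MPa: σ < σ_y, so it does not yield.

does not yield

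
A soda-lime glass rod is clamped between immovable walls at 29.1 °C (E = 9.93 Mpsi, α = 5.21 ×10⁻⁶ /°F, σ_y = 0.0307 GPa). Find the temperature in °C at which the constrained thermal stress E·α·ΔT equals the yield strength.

E = 9.93 Mpsi = 68.46 GPa.
α = 5.21×10⁻⁶/°F × 9/5 = 9.38×10⁻⁶/K.
σ_y = 0.0307 GPa = 30.70 MPa.
E·α·ΔT = 30.70 MPa ⇒ ΔT = 30.70 / (68.46×10³ × 9.38×10⁻⁶) = 47.81 K.
T = 29.1 + 47.81 = 76.91 °C.

76.9 °C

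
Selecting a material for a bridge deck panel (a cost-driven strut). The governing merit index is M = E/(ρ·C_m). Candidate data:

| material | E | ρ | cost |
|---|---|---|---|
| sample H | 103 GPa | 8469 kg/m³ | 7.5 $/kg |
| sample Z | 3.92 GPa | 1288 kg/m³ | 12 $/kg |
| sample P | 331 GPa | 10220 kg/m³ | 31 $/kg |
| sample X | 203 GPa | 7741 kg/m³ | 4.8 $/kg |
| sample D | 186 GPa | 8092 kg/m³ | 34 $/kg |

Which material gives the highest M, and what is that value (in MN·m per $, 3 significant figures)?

Computing M directly (units already consistent):
  sample X: M = 5.46 MN·m per $
  sample H: M = 1.62 MN·m per $
  sample P: M = 1.04 MN·m per $
  sample D: M = 0.676 MN·m per $
  sample Z: M = 0.254 MN·m per $
Sample X ranks first.

sample X, M = 5.46 MN·m per $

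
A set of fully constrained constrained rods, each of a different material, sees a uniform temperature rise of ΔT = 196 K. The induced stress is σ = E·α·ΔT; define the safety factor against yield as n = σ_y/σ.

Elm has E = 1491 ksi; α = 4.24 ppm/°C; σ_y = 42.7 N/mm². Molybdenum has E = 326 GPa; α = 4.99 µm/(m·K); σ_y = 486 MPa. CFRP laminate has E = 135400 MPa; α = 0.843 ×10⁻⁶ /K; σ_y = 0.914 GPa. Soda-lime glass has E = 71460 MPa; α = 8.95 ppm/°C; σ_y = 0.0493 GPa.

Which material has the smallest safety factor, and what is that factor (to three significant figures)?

With everything in SI (GPa, ×10⁻⁶/K, MPa):
  elm: E = 10.28, α = 4.24, σ_y = 42.70 → σ = 8.54 MPa, n = 5.00
  molybdenum: E = 326.0, α = 4.99, σ_y = 486.0 → σ = 319 MPa, n = 1.52
  CFRP laminate: E = 135.4, α = 0.843, σ_y = 914.0 → σ = 22.4 MPa, n = 40.9
  soda-lime glass: E = 71.46, α = 8.95, σ_y = 49.30 → σ = 125 MPa, n = 0.393
The minimum is soda-lime glass at n = 0.393.

soda-lime glass, n = 0.393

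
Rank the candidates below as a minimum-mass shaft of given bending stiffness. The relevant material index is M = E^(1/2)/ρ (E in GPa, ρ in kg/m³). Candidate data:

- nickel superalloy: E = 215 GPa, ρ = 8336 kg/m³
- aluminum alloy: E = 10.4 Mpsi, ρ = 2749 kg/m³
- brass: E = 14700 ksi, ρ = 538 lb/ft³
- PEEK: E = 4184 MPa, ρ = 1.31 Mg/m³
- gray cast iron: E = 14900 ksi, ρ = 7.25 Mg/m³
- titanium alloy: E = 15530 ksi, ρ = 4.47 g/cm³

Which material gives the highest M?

Convert each candidate to consistent units, then evaluate M:
  nickel superalloy: E = 215.0 GPa, ρ = 8336 kg/m³
  aluminum alloy: E = 71.71 GPa, ρ = 2749 kg/m³
  brass: E = 101.4 GPa, ρ = 8618 kg/m³
  PEEK: E = 4.184 GPa, ρ = 1310 kg/m³
  gray cast iron: E = 102.7 GPa, ρ = 7250 kg/m³
  titanium alloy: E = 107.1 GPa, ρ = 4470 kg/m³
  aluminum alloy: M = 3.08×10⁻³
  titanium alloy: M = 2.31×10⁻³
  nickel superalloy: M = 1.76×10⁻³
  PEEK: M = 1.56×10⁻³
  gray cast iron: M = 1.40×10⁻³
  brass: M = 1.17×10⁻³
Aluminum alloy ranks first.

aluminum alloy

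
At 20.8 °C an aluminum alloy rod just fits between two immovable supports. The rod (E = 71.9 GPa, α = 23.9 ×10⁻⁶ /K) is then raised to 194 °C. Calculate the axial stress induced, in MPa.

298 MPa

ΔT = 173.2 K. Constrained thermal stress σ = E·α·ΔT = 71.90×10³ MPa × 23.9×10⁻⁶ × 173.2 = 298 MPa (compressive).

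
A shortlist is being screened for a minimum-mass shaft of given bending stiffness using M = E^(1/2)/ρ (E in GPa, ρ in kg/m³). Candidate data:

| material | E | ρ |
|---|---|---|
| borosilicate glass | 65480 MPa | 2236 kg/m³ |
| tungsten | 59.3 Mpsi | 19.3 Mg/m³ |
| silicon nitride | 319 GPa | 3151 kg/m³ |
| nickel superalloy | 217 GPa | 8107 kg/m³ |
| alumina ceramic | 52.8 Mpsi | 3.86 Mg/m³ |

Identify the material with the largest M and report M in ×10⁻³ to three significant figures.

silicon nitride, M = 5.67×10⁻³

Convert each candidate to consistent units, then evaluate M:
  borosilicate glass: E = 65.48 GPa, ρ = 2236 kg/m³
  tungsten: E = 408.9 GPa, ρ = 19300 kg/m³
  silicon nitride: E = 319.0 GPa, ρ = 3151 kg/m³
  nickel superalloy: E = 217.0 GPa, ρ = 8107 kg/m³
  alumina ceramic: E = 364.0 GPa, ρ = 3860 kg/m³
  silicon nitride: M = 5.67×10⁻³
  alumina ceramic: M = 4.94×10⁻³
  borosilicate glass: M = 3.62×10⁻³
  nickel superalloy: M = 1.82×10⁻³
  tungsten: M = 1.05×10⁻³
Silicon nitride has the largest M.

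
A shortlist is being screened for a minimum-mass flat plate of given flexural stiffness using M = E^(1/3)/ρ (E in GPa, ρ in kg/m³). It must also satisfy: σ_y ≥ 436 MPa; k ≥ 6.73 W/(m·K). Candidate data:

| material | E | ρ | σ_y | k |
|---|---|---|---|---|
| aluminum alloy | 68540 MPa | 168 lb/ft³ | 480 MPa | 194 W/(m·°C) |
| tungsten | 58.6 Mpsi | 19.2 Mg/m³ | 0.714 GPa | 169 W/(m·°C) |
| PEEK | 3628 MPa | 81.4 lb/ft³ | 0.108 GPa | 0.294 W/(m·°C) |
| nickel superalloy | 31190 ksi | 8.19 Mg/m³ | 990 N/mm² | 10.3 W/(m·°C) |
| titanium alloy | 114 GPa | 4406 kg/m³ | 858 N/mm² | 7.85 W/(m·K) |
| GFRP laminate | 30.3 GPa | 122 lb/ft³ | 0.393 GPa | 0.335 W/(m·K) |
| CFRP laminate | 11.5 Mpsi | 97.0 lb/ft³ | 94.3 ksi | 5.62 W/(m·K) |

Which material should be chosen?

Screen on constraints: σ_y ≥ 436 MPa; k ≥ 6.73 W/(m·K). Survivors: aluminum alloy, tungsten, nickel superalloy, titanium alloy.
In SI units:
  aluminum alloy: E = 68.54 GPa, ρ = 2691 kg/m³
  tungsten: E = 404.0 GPa, ρ = 19200 kg/m³
  nickel superalloy: E = 215.0 GPa, ρ = 8190 kg/m³
  titanium alloy: E = 114.0 GPa, ρ = 4406 kg/m³
  aluminum alloy: M = 1.52×10⁻³
  titanium alloy: M = 1.10×10⁻³
  nickel superalloy: M = 0.732×10⁻³
  tungsten: M = 0.385×10⁻³
Aluminum alloy ranks first.

aluminum alloy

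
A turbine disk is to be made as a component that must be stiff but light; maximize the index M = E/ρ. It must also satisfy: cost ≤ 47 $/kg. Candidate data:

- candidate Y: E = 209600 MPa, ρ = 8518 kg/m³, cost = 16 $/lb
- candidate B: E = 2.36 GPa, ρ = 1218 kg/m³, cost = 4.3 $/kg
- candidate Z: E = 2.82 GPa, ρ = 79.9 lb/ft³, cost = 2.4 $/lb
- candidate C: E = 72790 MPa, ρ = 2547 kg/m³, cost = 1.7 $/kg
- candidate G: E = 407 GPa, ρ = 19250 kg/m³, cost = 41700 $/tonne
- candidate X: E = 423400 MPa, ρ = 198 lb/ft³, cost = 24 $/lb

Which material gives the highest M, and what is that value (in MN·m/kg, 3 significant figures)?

candidate C, M = 28.6 MN·m/kg

Screen on constraints: cost ≤ 47 $/kg. Survivors: candidate Y, candidate B, candidate Z, candidate C, candidate G.
Putting every candidate on a common basis:
  candidate Y: E = 209.6 GPa, ρ = 8518 kg/m³
  candidate B: E = 2.360 GPa, ρ = 1218 kg/m³
  candidate Z: E = 2.820 GPa, ρ = 1280 kg/m³
  candidate C: E = 72.79 GPa, ρ = 2547 kg/m³
  candidate G: E = 407.0 GPa, ρ = 19250 kg/m³
  candidate C: M = 28.6 MN·m/kg
  candidate Y: M = 24.6 MN·m/kg
  candidate G: M = 21.1 MN·m/kg
  candidate Z: M = 2.20 MN·m/kg
  candidate B: M = 1.94 MN·m/kg
Candidate C ranks first.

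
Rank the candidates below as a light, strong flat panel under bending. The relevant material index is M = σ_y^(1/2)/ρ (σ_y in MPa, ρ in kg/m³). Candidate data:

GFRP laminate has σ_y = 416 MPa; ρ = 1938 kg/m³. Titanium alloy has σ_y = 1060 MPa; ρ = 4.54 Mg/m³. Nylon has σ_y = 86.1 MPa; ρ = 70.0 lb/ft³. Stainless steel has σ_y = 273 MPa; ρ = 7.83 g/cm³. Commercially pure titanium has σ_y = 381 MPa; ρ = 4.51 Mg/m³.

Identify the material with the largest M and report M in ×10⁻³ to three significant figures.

GFRP laminate, M = 10.5×10⁻³

Convert each candidate to consistent units, then evaluate M:
  GFRP laminate: σ_y = 416.0 MPa, ρ = 1938 kg/m³
  titanium alloy: σ_y = 1060 MPa, ρ = 4540 kg/m³
  nylon: σ_y = 86.10 MPa, ρ = 1121 kg/m³
  stainless steel: σ_y = 273.0 MPa, ρ = 7830 kg/m³
  commercially pure titanium: σ_y = 381.0 MPa, ρ = 4510 kg/m³
  GFRP laminate: M = 10.5×10⁻³
  nylon: M = 8.28×10⁻³
  titanium alloy: M = 7.17×10⁻³
  commercially pure titanium: M = 4.33×10⁻³
  stainless steel: M = 2.11×10⁻³
The maximum is for GFRP laminate.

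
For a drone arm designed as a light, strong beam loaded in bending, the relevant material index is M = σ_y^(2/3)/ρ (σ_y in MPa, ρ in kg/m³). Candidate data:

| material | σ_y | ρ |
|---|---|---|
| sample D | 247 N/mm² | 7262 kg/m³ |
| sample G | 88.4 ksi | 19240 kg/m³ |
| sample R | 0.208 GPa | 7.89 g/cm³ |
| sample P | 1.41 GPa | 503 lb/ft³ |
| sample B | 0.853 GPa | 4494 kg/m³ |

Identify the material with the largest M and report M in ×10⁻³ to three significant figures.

In SI units:
  sample D: σ_y = 247.0 MPa, ρ = 7262 kg/m³
  sample G: σ_y = 609.5 MPa, ρ = 19240 kg/m³
  sample R: σ_y = 208.0 MPa, ρ = 7890 kg/m³
  sample P: σ_y = 1410 MPa, ρ = 8057 kg/m³
  sample B: σ_y = 853.0 MPa, ρ = 4494 kg/m³
  sample B: M = 20.0×10⁻³
  sample P: M = 15.6×10⁻³
  sample D: M = 5.42×10⁻³
  sample R: M = 4.45×10⁻³
  sample G: M = 3.74×10⁻³
The maximum is for sample B.

sample B, M = 20.0×10⁻³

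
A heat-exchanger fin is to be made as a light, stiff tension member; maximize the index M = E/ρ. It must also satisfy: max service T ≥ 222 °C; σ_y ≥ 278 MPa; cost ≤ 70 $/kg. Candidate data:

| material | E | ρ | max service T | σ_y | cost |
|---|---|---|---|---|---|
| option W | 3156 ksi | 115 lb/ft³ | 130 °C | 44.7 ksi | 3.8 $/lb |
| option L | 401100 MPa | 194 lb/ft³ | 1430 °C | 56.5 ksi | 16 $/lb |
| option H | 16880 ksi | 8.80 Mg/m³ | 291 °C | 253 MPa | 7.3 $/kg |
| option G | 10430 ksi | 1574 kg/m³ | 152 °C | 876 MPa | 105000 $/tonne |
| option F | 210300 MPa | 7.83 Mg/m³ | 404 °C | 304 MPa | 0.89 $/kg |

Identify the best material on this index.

Screen on constraints: max service T ≥ 222 °C; σ_y ≥ 278 MPa; cost ≤ 70 $/kg. Survivors: option L, option F.
Putting every candidate on a common basis:
  option L: E = 401.1 GPa, ρ = 3108 kg/m³
  option F: E = 210.3 GPa, ρ = 7830 kg/m³
  option L: M = 129 MN·m/kg
  option F: M = 26.9 MN·m/kg
Highest index: option L.

option L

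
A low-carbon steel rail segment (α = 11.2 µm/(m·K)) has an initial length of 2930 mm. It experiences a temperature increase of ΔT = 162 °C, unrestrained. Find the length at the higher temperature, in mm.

2935.3 mm

ΔL = α·L₀·ΔT = 11.2×10⁻⁶ × 2930 mm × 162.0 K = 5.32 mm.
L = L₀ + ΔL = 2930 + 5.32 = 2935.3 mm.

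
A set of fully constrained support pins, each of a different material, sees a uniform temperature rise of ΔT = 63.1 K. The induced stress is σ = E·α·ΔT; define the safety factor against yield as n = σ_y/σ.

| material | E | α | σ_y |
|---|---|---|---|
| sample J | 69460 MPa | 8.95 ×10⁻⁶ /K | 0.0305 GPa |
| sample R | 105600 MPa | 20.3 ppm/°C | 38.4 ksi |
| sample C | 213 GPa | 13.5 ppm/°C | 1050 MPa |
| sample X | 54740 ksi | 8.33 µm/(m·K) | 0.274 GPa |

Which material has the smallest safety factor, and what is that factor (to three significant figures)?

sample J, n = 0.778

Converting E to GPa, α to ×10⁻⁶/K, σ_y to MPa, then σ and n for each:
  sample J: E = 69.46, α = 8.95, σ_y = 30.50 → σ = 39.2 MPa, n = 0.778
  sample R: E = 105.6, α = 20.3, σ_y = 264.8 → σ = 135 MPa, n = 1.96
  sample C: E = 213.0, α = 13.5, σ_y = 1050 → σ = 181 MPa, n = 5.79
  sample X: E = 377.4, α = 8.33, σ_y = 274.0 → σ = 198 MPa, n = 1.38
The minimum is sample J at n = 0.778.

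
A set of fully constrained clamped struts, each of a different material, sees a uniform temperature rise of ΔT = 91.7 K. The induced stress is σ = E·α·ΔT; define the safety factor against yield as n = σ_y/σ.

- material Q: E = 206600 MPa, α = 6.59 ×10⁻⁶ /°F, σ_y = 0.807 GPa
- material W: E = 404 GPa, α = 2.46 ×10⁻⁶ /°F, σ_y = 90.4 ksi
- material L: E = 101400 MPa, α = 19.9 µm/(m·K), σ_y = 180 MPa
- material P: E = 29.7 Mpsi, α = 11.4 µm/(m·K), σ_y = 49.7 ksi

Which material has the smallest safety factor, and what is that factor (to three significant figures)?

Per material, after unit conversion:
  material Q: E = 206.6, α = 11.9, σ_y = 807.0 → σ = 225 MPa, n = 3.59
  material W: E = 404.0, α = 4.43, σ_y = 623.3 → σ = 164 MPa, n = 3.80
  material L: E = 101.4, α = 19.9, σ_y = 180.0 → σ = 185 MPa, n = 0.973
  material P: E = 204.8, α = 11.4, σ_y = 342.7 → σ = 214 MPa, n = 1.60
The minimum is material L at n = 0.973.

material L, n = 0.973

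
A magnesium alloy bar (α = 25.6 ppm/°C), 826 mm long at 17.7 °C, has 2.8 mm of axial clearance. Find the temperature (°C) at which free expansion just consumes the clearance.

α·L₀·ΔT = 2.8 mm ⇒ ΔT = 2.8 / (25.6×10⁻⁶ × 826.0) = 132.4 K.
T = 17.7 + 132.4 = 150.1 °C.

150 °C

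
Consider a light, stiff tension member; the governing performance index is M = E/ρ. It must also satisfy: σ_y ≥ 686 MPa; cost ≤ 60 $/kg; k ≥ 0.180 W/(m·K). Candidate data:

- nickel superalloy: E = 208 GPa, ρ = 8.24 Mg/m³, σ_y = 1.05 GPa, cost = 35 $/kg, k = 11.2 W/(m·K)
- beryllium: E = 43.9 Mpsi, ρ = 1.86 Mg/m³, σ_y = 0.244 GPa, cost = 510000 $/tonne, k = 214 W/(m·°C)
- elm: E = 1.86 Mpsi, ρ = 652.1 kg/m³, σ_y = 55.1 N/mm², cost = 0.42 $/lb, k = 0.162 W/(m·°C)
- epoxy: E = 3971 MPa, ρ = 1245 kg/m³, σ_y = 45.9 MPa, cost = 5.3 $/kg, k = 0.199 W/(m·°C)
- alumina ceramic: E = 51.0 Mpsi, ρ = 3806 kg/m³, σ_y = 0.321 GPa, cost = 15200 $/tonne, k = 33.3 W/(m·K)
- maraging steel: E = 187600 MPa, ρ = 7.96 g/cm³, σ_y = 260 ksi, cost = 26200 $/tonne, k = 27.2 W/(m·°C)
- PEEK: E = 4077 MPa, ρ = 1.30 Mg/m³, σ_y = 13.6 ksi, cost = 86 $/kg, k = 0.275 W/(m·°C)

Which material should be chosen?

Screen on constraints: σ_y ≥ 686 MPa; cost ≤ 60 $/kg; k ≥ 0.180 W/(m·K). Survivors: nickel superalloy, maraging steel.
Normalizing units and computing the index:
  nickel superalloy: E = 208.0 GPa, ρ = 8240 kg/m³
  maraging steel: E = 187.6 GPa, ρ = 7960 kg/m³
  nickel superalloy: M = 25.2 MN·m/kg
  maraging steel: M = 23.6 MN·m/kg
Nickel superalloy ranks first.

nickel superalloy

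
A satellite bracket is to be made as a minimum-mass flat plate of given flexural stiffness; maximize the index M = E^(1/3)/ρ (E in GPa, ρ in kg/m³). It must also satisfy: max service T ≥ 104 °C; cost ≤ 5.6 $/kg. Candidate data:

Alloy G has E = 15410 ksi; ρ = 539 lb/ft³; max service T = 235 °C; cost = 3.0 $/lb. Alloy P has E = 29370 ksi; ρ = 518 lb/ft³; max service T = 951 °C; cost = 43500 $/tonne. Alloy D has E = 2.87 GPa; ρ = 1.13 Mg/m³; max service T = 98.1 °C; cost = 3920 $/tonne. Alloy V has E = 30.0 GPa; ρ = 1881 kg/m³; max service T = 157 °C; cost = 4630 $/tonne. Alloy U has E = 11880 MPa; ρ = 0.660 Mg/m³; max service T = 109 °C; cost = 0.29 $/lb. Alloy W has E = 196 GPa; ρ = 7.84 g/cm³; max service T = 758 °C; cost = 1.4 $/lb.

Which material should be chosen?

alloy U

Screen on constraints: max service T ≥ 104 °C; cost ≤ 5.6 $/kg. Survivors: alloy V, alloy U, alloy W.
Convert each candidate to consistent units, then evaluate M:
  alloy V: E = 30.00 GPa, ρ = 1881 kg/m³
  alloy U: E = 11.88 GPa, ρ = 660.0 kg/m³
  alloy W: E = 196.0 GPa, ρ = 7840 kg/m³
  alloy U: M = 3.46×10⁻³
  alloy V: M = 1.65×10⁻³
  alloy W: M = 0.741×10⁻³
The maximum is for alloy U.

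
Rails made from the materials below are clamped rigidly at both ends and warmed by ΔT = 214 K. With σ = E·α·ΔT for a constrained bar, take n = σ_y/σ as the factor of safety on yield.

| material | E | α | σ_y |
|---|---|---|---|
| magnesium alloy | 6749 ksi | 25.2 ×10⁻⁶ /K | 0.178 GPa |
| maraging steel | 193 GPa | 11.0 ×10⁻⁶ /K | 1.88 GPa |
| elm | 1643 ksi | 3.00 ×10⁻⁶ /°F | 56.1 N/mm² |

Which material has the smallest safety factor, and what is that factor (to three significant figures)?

Converting E to GPa, α to ×10⁻⁶/K, σ_y to MPa, then σ and n for each:
  magnesium alloy: E = 46.53, α = 25.2, σ_y = 178.0 → σ = 251 MPa, n = 0.709
  maraging steel: E = 193.0, α = 11.0, σ_y = 1880 → σ = 454 MPa, n = 4.14
  elm: E = 11.33, α = 5.40, σ_y = 56.10 → σ = 13.1 MPa, n = 4.29
The minimum is magnesium alloy at n = 0.709.

magnesium alloy, n = 0.709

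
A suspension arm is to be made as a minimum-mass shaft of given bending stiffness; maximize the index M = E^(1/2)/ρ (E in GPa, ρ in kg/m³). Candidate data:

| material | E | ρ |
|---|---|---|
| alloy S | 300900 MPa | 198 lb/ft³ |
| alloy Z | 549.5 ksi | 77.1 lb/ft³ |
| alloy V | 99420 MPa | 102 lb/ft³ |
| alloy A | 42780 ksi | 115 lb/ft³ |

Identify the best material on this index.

alloy A

After converting to SI:
  alloy S: E = 300.9 GPa, ρ = 3172 kg/m³
  alloy Z: E = 3.789 GPa, ρ = 1235 kg/m³
  alloy V: E = 99.42 GPa, ρ = 1634 kg/m³
  alloy A: E = 295.0 GPa, ρ = 1842 kg/m³
  alloy A: M = 9.32×10⁻³
  alloy V: M = 6.10×10⁻³
  alloy S: M = 5.47×10⁻³
  alloy Z: M = 1.58×10⁻³
Alloy A ranks first.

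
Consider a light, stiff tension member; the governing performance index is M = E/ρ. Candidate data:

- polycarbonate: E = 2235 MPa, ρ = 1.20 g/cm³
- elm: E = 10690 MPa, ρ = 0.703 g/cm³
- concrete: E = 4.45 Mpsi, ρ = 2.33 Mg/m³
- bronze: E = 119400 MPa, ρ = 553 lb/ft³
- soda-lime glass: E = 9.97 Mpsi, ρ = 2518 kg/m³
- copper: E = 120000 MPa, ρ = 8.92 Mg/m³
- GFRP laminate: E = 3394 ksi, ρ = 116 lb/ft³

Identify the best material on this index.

After converting to SI:
  polycarbonate: E = 2.235 GPa, ρ = 1200 kg/m³
  elm: E = 10.69 GPa, ρ = 703.0 kg/m³
  concrete: E = 30.68 GPa, ρ = 2330 kg/m³
  bronze: E = 119.4 GPa, ρ = 8858 kg/m³
  soda-lime glass: E = 68.74 GPa, ρ = 2518 kg/m³
  copper: E = 120.0 GPa, ρ = 8920 kg/m³
  GFRP laminate: E = 23.40 GPa, ρ = 1858 kg/m³
  soda-lime glass: M = 27.3 MN·m/kg
  elm: M = 15.2 MN·m/kg
  bronze: M = 13.5 MN·m/kg
  copper: M = 13.5 MN·m/kg
  concrete: M = 13.2 MN·m/kg
  GFRP laminate: M = 12.6 MN·m/kg
  polycarbonate: M = 1.86 MN·m/kg
Highest index: soda-lime glass.

soda-lime glass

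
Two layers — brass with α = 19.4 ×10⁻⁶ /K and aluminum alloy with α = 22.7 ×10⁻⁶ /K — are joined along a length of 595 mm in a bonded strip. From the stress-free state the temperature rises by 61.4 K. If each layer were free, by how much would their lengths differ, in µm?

121 µm

Δα = |19.4 − 22.7|×10⁻⁶/K = 3.30×10⁻⁶/K.
ΔL_mismatch = Δα·L·ΔT = 3.30×10⁻⁶ × 595.0 mm × 61.4 K = 121 µm.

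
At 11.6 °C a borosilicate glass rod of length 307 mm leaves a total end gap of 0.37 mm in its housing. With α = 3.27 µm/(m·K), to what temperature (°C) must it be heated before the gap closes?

α·L₀·ΔT = 0.37 mm ⇒ ΔT = 0.37 / (3.27×10⁻⁶ × 307.0) = 368.6 K.
T = 11.6 + 368.6 = 380.2 °C.

380 °C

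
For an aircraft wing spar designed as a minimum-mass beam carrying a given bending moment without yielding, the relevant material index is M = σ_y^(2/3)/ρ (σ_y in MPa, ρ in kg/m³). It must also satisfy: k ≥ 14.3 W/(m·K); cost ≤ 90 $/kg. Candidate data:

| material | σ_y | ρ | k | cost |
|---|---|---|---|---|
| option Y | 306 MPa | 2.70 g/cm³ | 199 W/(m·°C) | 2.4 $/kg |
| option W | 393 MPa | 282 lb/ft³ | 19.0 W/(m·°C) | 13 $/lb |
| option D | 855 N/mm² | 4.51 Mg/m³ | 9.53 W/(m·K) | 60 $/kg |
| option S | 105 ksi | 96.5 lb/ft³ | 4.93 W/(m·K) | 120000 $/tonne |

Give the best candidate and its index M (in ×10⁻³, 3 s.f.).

Screen on constraints: k ≥ 14.3 W/(m·K); cost ≤ 90 $/kg. Survivors: option Y, option W.
After converting to SI:
  option Y: σ_y = 306.0 MPa, ρ = 2700 kg/m³
  option W: σ_y = 393.0 MPa, ρ = 4517 kg/m³
  option Y: M = 16.8×10⁻³
  option W: M = 11.9×10⁻³
Option Y has the largest M.

option Y, M = 16.8×10⁻³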